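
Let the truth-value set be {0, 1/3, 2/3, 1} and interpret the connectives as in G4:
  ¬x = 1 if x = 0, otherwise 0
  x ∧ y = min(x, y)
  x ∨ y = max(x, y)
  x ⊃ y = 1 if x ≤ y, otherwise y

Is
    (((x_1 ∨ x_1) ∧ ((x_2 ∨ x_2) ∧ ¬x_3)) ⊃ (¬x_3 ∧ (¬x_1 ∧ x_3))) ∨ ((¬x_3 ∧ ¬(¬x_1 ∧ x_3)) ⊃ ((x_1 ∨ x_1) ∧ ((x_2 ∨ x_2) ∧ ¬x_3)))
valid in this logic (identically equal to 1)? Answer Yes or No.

Counterexample: take x_1 = 1/3, x_2 = 1/3, x_3 = 0.
x_1 ∨ x_1 = 1/3 ∨ 1/3 = 1/3
x_2 ∨ x_2 = 1/3 ∨ 1/3 = 1/3
¬x_3 = ¬0 = 1
(x_2 ∨ x_2) ∧ ¬x_3 = 1/3 ∧ 1 = 1/3
(x_1 ∨ x_1) ∧ ((x_2 ∨ x_2) ∧ ¬x_3) = 1/3 ∧ 1/3 = 1/3
¬x_3 = ¬0 = 1
¬x_1 = ¬1/3 = 0
¬x_1 ∧ x_3 = 0 ∧ 0 = 0
¬x_3 ∧ (¬x_1 ∧ x_3) = 1 ∧ 0 = 0
((x_1 ∨ x_1) ∧ ((x_2 ∨ x_2) ∧ ¬x_3)) ⊃ (¬x_3 ∧ (¬x_1 ∧ x_3)) = 1/3 ⊃ 0 = 0
¬x_3 = ¬0 = 1
¬x_1 = ¬1/3 = 0
¬x_1 ∧ x_3 = 0 ∧ 0 = 0
¬(¬x_1 ∧ x_3) = ¬0 = 1
¬x_3 ∧ ¬(¬x_1 ∧ x_3) = 1 ∧ 1 = 1
x_1 ∨ x_1 = 1/3 ∨ 1/3 = 1/3
x_2 ∨ x_2 = 1/3 ∨ 1/3 = 1/3
¬x_3 = ¬0 = 1
(x_2 ∨ x_2) ∧ ¬x_3 = 1/3 ∧ 1 = 1/3
(x_1 ∨ x_1) ∧ ((x_2 ∨ x_2) ∧ ¬x_3) = 1/3 ∧ 1/3 = 1/3
(¬x_3 ∧ ¬(¬x_1 ∧ x_3)) ⊃ ((x_1 ∨ x_1) ∧ ((x_2 ∨ x_2) ∧ ¬x_3)) = 1 ⊃ 1/3 = 1/3
(((x_1 ∨ x_1) ∧ ((x_2 ∨ x_2) ∧ ¬x_3)) ⊃ (¬x_3 ∧ (¬x_1 ∧ x_3))) ∨ ((¬x_3 ∧ ¬(¬x_1 ∧ x_3)) ⊃ ((x_1 ∨ x_1) ∧ ((x_2 ∨ x_2) ∧ ¬x_3))) = 0 ∨ 1/3 = 1/3
This gives 1/3 ≠ 1.

No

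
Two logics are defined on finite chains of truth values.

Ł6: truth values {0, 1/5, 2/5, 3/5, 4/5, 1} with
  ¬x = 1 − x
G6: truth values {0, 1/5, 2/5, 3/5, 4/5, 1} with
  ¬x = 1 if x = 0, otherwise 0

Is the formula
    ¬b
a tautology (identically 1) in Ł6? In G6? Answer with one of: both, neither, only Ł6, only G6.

neither

In Ł6: at b = 1/5 the value is 4/5 — not a tautology.
In G6: at b = 1/5 the value is 0 — not a tautology.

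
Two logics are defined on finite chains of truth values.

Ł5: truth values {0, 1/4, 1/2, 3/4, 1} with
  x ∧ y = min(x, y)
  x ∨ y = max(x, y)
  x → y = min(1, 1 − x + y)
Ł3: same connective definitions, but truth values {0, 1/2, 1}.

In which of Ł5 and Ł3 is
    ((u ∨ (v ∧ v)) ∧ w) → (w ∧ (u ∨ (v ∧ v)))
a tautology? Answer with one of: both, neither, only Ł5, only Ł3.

both

In Ł5: every assignment gives 1 — tautology.
In Ł3: every assignment gives 1 — tautology.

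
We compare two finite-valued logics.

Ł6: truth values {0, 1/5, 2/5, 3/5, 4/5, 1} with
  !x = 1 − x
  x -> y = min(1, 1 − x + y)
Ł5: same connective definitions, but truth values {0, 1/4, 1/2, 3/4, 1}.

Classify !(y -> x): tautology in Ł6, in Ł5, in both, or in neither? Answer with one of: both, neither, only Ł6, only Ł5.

In Ł6: at x = 0, y = 0 the value is 0 — not a tautology.
In Ł5: at x = 0, y = 0 the value is 0 — not a tautology.

neither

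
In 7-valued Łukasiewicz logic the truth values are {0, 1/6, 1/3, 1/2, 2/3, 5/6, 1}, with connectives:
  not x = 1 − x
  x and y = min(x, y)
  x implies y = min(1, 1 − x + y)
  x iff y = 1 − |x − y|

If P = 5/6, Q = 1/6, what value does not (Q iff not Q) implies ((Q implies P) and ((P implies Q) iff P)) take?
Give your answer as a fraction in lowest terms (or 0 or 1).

5/6

not Q = not 1/6 = 5/6
Q iff not Q = 1/6 iff 5/6 = 1/3
not (Q iff not Q) = not 1/3 = 2/3
Q implies P = 1/6 implies 5/6 = 1
P implies Q = 5/6 implies 1/6 = 1/3
(P implies Q) iff P = 1/3 iff 5/6 = 1/2
(Q implies P) and ((P implies Q) iff P) = 1 and 1/2 = 1/2
not (Q iff not Q) implies ((Q implies P) and ((P implies Q) iff P)) = 2/3 implies 1/2 = 5/6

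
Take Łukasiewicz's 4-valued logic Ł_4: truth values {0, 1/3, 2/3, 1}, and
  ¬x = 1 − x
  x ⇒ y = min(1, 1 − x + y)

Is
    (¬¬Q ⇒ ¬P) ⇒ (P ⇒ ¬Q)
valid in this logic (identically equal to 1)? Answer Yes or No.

Yes

P = 0, Q = 0 ↦ 1
P = 0, Q = 1/3 ↦ 1
P = 0, Q = 2/3 ↦ 1
P = 0, Q = 1 ↦ 1
P = 1/3, Q = 0 ↦ 1
P = 1/3, Q = 1/3 ↦ 1
P = 1/3, Q = 2/3 ↦ 1
P = 1/3, Q = 1 ↦ 1
P = 2/3, Q = 0 ↦ 1
P = 2/3, Q = 1/3 ↦ 1
P = 2/3, Q = 2/3 ↦ 1
P = 2/3, Q = 1 ↦ 1
P = 1, Q = 0 ↦ 1
P = 1, Q = 1/3 ↦ 1
P = 1, Q = 2/3 ↦ 1
P = 1, Q = 1 ↦ 1
Every assignment gives a value ≥ 1.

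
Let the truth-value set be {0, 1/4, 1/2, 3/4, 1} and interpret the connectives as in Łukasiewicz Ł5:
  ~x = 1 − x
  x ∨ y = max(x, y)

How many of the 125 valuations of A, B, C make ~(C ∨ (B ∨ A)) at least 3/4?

value 1: 1 assignment (counts)
value 3/4: 7 assignments (counts)
value 1/2: 19 assignments
value 1/4: 37 assignments
value 0: 61 assignments
So 8 of the 125 assignments meet the threshold.

8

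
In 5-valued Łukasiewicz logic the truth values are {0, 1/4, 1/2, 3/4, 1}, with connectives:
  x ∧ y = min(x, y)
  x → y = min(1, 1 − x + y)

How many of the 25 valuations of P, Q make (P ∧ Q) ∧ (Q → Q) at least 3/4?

value 1: 1 assignment (counts)
value 3/4: 3 assignments (counts)
value 1/2: 5 assignments
value 1/4: 7 assignments
value 0: 9 assignments
So 4 of the 25 assignments meet the threshold.

4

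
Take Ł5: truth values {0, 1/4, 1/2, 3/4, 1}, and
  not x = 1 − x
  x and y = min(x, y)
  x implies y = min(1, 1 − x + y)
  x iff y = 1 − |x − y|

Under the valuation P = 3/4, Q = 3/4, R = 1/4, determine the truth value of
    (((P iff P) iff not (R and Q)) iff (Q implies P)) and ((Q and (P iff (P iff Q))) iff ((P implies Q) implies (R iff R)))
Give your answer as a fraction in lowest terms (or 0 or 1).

P iff P = 3/4 iff 3/4 = 1
R and Q = 1/4 and 3/4 = 1/4
not (R and Q) = not 1/4 = 3/4
(P iff P) iff not (R and Q) = 1 iff 3/4 = 3/4
Q implies P = 3/4 implies 3/4 = 1
((P iff P) iff not (R and Q)) iff (Q implies P) = 3/4 iff 1 = 3/4
P iff Q = 3/4 iff 3/4 = 1
P iff (P iff Q) = 3/4 iff 1 = 3/4
Q and (P iff (P iff Q)) = 3/4 and 3/4 = 3/4
P implies Q = 3/4 implies 3/4 = 1
R iff R = 1/4 iff 1/4 = 1
(P implies Q) implies (R iff R) = 1 implies 1 = 1
(Q and (P iff (P iff Q))) iff ((P implies Q) implies (R iff R)) = 3/4 iff 1 = 3/4
(((P iff P) iff not (R and Q)) iff (Q implies P)) and ((Q and (P iff (P iff Q))) iff ((P implies Q) implies (R iff R))) = 3/4 and 3/4 = 3/4

3/4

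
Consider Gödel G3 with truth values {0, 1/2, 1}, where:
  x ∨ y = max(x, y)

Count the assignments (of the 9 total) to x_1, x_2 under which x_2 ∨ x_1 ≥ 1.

5

x_1 = 0, x_2 = 0 ↦ 0  <
x_1 = 0, x_2 = 1/2 ↦ 1/2  <
x_1 = 0, x_2 = 1 ↦ 1  ≥
x_1 = 1/2, x_2 = 0 ↦ 1/2  <
x_1 = 1/2, x_2 = 1/2 ↦ 1/2  <
x_1 = 1/2, x_2 = 1 ↦ 1  ≥
x_1 = 1, x_2 = 0 ↦ 1  ≥
x_1 = 1, x_2 = 1/2 ↦ 1  ≥
x_1 = 1, x_2 = 1 ↦ 1  ≥
So 5 of the 9 assignments meet the threshold.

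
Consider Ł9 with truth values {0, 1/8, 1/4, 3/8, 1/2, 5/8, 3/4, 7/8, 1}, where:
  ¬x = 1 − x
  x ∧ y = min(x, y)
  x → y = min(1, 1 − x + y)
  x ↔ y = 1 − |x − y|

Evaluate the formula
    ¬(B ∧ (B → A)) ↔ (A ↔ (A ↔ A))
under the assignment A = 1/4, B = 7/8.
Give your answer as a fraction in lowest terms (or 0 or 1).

5/8

B → A = 7/8 → 1/4 = 3/8
B ∧ (B → A) = 7/8 ∧ 3/8 = 3/8
¬(B ∧ (B → A)) = ¬3/8 = 5/8
A ↔ A = 1/4 ↔ 1/4 = 1
A ↔ (A ↔ A) = 1/4 ↔ 1 = 1/4
¬(B ∧ (B → A)) ↔ (A ↔ (A ↔ A)) = 5/8 ↔ 1/4 = 5/8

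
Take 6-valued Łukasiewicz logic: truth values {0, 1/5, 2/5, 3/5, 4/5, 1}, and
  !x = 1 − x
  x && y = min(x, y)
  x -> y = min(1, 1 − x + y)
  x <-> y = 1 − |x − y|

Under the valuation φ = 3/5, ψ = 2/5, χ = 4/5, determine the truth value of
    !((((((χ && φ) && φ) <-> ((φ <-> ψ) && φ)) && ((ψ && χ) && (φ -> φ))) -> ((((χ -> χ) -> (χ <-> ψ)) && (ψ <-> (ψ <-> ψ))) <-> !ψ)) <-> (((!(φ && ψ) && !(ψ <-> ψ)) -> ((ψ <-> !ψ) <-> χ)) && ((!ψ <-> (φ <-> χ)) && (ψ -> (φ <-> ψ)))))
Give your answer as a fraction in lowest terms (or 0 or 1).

χ && φ = 4/5 && 3/5 = 3/5
(χ && φ) && φ = 3/5 && 3/5 = 3/5
φ <-> ψ = 3/5 <-> 2/5 = 4/5
(φ <-> ψ) && φ = 4/5 && 3/5 = 3/5
((χ && φ) && φ) <-> ((φ <-> ψ) && φ) = 3/5 <-> 3/5 = 1
ψ && χ = 2/5 && 4/5 = 2/5
φ -> φ = 3/5 -> 3/5 = 1
(ψ && χ) && (φ -> φ) = 2/5 && 1 = 2/5
(((χ && φ) && φ) <-> ((φ <-> ψ) && φ)) && ((ψ && χ) && (φ -> φ)) = 1 && 2/5 = 2/5
χ -> χ = 4/5 -> 4/5 = 1
χ <-> ψ = 4/5 <-> 2/5 = 3/5
(χ -> χ) -> (χ <-> ψ) = 1 -> 3/5 = 3/5
ψ <-> ψ = 2/5 <-> 2/5 = 1
ψ <-> (ψ <-> ψ) = 2/5 <-> 1 = 2/5
((χ -> χ) -> (χ <-> ψ)) && (ψ <-> (ψ <-> ψ)) = 3/5 && 2/5 = 2/5
!ψ = !2/5 = 3/5
(((χ -> χ) -> (χ <-> ψ)) && (ψ <-> (ψ <-> ψ))) <-> !ψ = 2/5 <-> 3/5 = 4/5
((((χ && φ) && φ) <-> ((φ <-> ψ) && φ)) && ((ψ && χ) && (φ -> φ))) -> ((((χ -> χ) -> (χ <-> ψ)) && (ψ <-> (ψ <-> ψ))) <-> !ψ) = 2/5 -> 4/5 = 1
φ && ψ = 3/5 && 2/5 = 2/5
!(φ && ψ) = !2/5 = 3/5
ψ <-> ψ = 2/5 <-> 2/5 = 1
!(ψ <-> ψ) = !1 = 0
!(φ && ψ) && !(ψ <-> ψ) = 3/5 && 0 = 0
!ψ = !2/5 = 3/5
ψ <-> !ψ = 2/5 <-> 3/5 = 4/5
(ψ <-> !ψ) <-> χ = 4/5 <-> 4/5 = 1
(!(φ && ψ) && !(ψ <-> ψ)) -> ((ψ <-> !ψ) <-> χ) = 0 -> 1 = 1
!ψ = !2/5 = 3/5
φ <-> χ = 3/5 <-> 4/5 = 4/5
!ψ <-> (φ <-> χ) = 3/5 <-> 4/5 = 4/5
φ <-> ψ = 3/5 <-> 2/5 = 4/5
ψ -> (φ <-> ψ) = 2/5 -> 4/5 = 1
(!ψ <-> (φ <-> χ)) && (ψ -> (φ <-> ψ)) = 4/5 && 1 = 4/5
((!(φ && ψ) && !(ψ <-> ψ)) -> ((ψ <-> !ψ) <-> χ)) && ((!ψ <-> (φ <-> χ)) && (ψ -> (φ <-> ψ))) = 1 && 4/5 = 4/5
(((((χ && φ) && φ) <-> ((φ <-> ψ) && φ)) && ((ψ && χ) && (φ -> φ))) -> ((((χ -> χ) -> (χ <-> ψ)) && (ψ <-> (ψ <-> ψ))) <-> !ψ)) <-> (((!(φ && ψ) && !(ψ <-> ψ)) -> ((ψ <-> !ψ) <-> χ)) && ((!ψ <-> (φ <-> χ)) && (ψ -> (φ <-> ψ)))) = 1 <-> 4/5 = 4/5
!((((((χ && φ) && φ) <-> ((φ <-> ψ) && φ)) && ((ψ && χ) && (φ -> φ))) -> ((((χ -> χ) -> (χ <-> ψ)) && (ψ <-> (ψ <-> ψ))) <-> !ψ)) <-> (((!(φ && ψ) && !(ψ <-> ψ)) -> ((ψ <-> !ψ) <-> χ)) && ((!ψ <-> (φ <-> χ)) && (ψ -> (φ <-> ψ))))) = !4/5 = 1/5

1/5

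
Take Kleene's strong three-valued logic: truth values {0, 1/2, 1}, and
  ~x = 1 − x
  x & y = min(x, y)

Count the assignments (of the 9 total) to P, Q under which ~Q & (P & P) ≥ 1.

P = 0, Q = 0 ↦ 0  <
P = 0, Q = 1/2 ↦ 0  <
P = 0, Q = 1 ↦ 0  <
P = 1/2, Q = 0 ↦ 1/2  <
P = 1/2, Q = 1/2 ↦ 1/2  <
P = 1/2, Q = 1 ↦ 0  <
P = 1, Q = 0 ↦ 1  ≥
P = 1, Q = 1/2 ↦ 1/2  <
P = 1, Q = 1 ↦ 0  <
So 1 of the 9 assignments meets the threshold.

1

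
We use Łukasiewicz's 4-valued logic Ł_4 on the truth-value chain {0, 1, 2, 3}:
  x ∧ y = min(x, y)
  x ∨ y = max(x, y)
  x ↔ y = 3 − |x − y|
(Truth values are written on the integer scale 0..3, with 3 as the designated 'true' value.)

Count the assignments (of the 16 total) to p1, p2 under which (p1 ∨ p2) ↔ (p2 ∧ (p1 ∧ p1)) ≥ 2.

p1 = 0, p2 = 0 ↦ 3  ≥
p1 = 0, p2 = 1 ↦ 2  ≥
p1 = 0, p2 = 2 ↦ 1  <
p1 = 0, p2 = 3 ↦ 0  <
p1 = 1, p2 = 0 ↦ 2  ≥
p1 = 1, p2 = 1 ↦ 3  ≥
p1 = 1, p2 = 2 ↦ 2  ≥
p1 = 1, p2 = 3 ↦ 1  <
p1 = 2, p2 = 0 ↦ 1  <
p1 = 2, p2 = 1 ↦ 2  ≥
p1 = 2, p2 = 2 ↦ 3  ≥
p1 = 2, p2 = 3 ↦ 2  ≥
p1 = 3, p2 = 0 ↦ 0  <
p1 = 3, p2 = 1 ↦ 1  <
p1 = 3, p2 = 2 ↦ 2  ≥
p1 = 3, p2 = 3 ↦ 3  ≥
So 10 of the 16 assignments meet the threshold.

10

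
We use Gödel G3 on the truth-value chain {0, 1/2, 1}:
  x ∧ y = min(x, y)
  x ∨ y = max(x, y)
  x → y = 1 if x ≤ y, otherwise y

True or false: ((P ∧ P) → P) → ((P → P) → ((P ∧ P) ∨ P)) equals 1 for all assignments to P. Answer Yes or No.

No

Counterexample: take P = 0.
P ∧ P = 0 ∧ 0 = 0
(P ∧ P) → P = 0 → 0 = 1
P → P = 0 → 0 = 1
P ∧ P = 0 ∧ 0 = 0
(P ∧ P) ∨ P = 0 ∨ 0 = 0
(P → P) → ((P ∧ P) ∨ P) = 1 → 0 = 0
((P ∧ P) → P) → ((P → P) → ((P ∧ P) ∨ P)) = 1 → 0 = 0
This gives 0 ≠ 1.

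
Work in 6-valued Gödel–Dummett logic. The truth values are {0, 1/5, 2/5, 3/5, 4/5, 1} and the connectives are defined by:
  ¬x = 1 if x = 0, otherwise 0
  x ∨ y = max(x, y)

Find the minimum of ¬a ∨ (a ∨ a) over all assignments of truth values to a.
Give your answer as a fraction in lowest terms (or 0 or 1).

Take a = 1/5:
¬a = ¬1/5 = 0
a ∨ a = 1/5 ∨ 1/5 = 1/5
¬a ∨ (a ∨ a) = 0 ∨ 1/5 = 1/5
No assignment yields a value below 1/5, so this is the minimum.

1/5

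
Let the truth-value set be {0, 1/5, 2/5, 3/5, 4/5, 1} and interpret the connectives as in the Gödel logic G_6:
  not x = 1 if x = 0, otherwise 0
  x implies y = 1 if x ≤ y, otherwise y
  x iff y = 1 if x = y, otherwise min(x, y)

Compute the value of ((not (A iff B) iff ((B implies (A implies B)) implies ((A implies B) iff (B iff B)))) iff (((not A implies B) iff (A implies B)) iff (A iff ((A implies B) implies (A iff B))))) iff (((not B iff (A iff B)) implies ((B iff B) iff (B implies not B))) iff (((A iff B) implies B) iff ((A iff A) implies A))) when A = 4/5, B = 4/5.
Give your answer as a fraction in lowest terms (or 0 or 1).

A iff B = 4/5 iff 4/5 = 1
not (A iff B) = not 1 = 0
A implies B = 4/5 implies 4/5 = 1
B implies (A implies B) = 4/5 implies 1 = 1
A implies B = 4/5 implies 4/5 = 1
B iff B = 4/5 iff 4/5 = 1
(A implies B) iff (B iff B) = 1 iff 1 = 1
(B implies (A implies B)) implies ((A implies B) iff (B iff B)) = 1 implies 1 = 1
not (A iff B) iff ((B implies (A implies B)) implies ((A implies B) iff (B iff B))) = 0 iff 1 = 0
not A = not 4/5 = 0
not A implies B = 0 implies 4/5 = 1
A implies B = 4/5 implies 4/5 = 1
(not A implies B) iff (A implies B) = 1 iff 1 = 1
A implies B = 4/5 implies 4/5 = 1
A iff B = 4/5 iff 4/5 = 1
(A implies B) implies (A iff B) = 1 implies 1 = 1
A iff ((A implies B) implies (A iff B)) = 4/5 iff 1 = 4/5
((not A implies B) iff (A implies B)) iff (A iff ((A implies B) implies (A iff B))) = 1 iff 4/5 = 4/5
(not (A iff B) iff ((B implies (A implies B)) implies ((A implies B) iff (B iff B)))) iff (((not A implies B) iff (A implies B)) iff (A iff ((A implies B) implies (A iff B)))) = 0 iff 4/5 = 0
not B = not 4/5 = 0
A iff B = 4/5 iff 4/5 = 1
not B iff (A iff B) = 0 iff 1 = 0
B iff B = 4/5 iff 4/5 = 1
not B = not 4/5 = 0
B implies not B = 4/5 implies 0 = 0
(B iff B) iff (B implies not B) = 1 iff 0 = 0
(not B iff (A iff B)) implies ((B iff B) iff (B implies not B)) = 0 implies 0 = 1
A iff B = 4/5 iff 4/5 = 1
(A iff B) implies B = 1 implies 4/5 = 4/5
A iff A = 4/5 iff 4/5 = 1
(A iff A) implies A = 1 implies 4/5 = 4/5
((A iff B) implies B) iff ((A iff A) implies A) = 4/5 iff 4/5 = 1
((not B iff (A iff B)) implies ((B iff B) iff (B implies not B))) iff (((A iff B) implies B) iff ((A iff A) implies A)) = 1 iff 1 = 1
((not (A iff B) iff ((B implies (A implies B)) implies ((A implies B) iff (B iff B)))) iff (((not A implies B) iff (A implies B)) iff (A iff ((A implies B) implies (A iff B))))) iff (((not B iff (A iff B)) implies ((B iff B) iff (B implies not B))) iff (((A iff B) implies B) iff ((A iff A) implies A))) = 0 iff 1 = 0

0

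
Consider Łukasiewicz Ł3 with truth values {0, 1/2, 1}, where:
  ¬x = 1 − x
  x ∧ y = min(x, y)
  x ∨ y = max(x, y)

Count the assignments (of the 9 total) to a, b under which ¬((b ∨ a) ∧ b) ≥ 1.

3

a = 0, b = 0 ↦ 1  ≥
a = 0, b = 1/2 ↦ 1/2  <
a = 0, b = 1 ↦ 0  <
a = 1/2, b = 0 ↦ 1  ≥
a = 1/2, b = 1/2 ↦ 1/2  <
a = 1/2, b = 1 ↦ 0  <
a = 1, b = 0 ↦ 1  ≥
a = 1, b = 1/2 ↦ 1/2  <
a = 1, b = 1 ↦ 0  <
So 3 of the 9 assignments meet the threshold.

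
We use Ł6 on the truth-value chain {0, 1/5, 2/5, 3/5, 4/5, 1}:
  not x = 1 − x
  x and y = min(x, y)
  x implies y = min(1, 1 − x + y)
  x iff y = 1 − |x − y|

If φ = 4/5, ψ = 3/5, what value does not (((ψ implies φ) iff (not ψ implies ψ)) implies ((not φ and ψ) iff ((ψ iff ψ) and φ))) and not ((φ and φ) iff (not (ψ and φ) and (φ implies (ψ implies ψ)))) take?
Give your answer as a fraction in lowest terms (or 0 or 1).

2/5

ψ implies φ = 3/5 implies 4/5 = 1
not ψ = not 3/5 = 2/5
not ψ implies ψ = 2/5 implies 3/5 = 1
(ψ implies φ) iff (not ψ implies ψ) = 1 iff 1 = 1
not φ = not 4/5 = 1/5
not φ and ψ = 1/5 and 3/5 = 1/5
ψ iff ψ = 3/5 iff 3/5 = 1
(ψ iff ψ) and φ = 1 and 4/5 = 4/5
(not φ and ψ) iff ((ψ iff ψ) and φ) = 1/5 iff 4/5 = 2/5
((ψ implies φ) iff (not ψ implies ψ)) implies ((not φ and ψ) iff ((ψ iff ψ) and φ)) = 1 implies 2/5 = 2/5
not (((ψ implies φ) iff (not ψ implies ψ)) implies ((not φ and ψ) iff ((ψ iff ψ) and φ))) = not 2/5 = 3/5
φ and φ = 4/5 and 4/5 = 4/5
ψ and φ = 3/5 and 4/5 = 3/5
not (ψ and φ) = not 3/5 = 2/5
ψ implies ψ = 3/5 implies 3/5 = 1
φ implies (ψ implies ψ) = 4/5 implies 1 = 1
not (ψ and φ) and (φ implies (ψ implies ψ)) = 2/5 and 1 = 2/5
(φ and φ) iff (not (ψ and φ) and (φ implies (ψ implies ψ))) = 4/5 iff 2/5 = 3/5
not ((φ and φ) iff (not (ψ and φ) and (φ implies (ψ implies ψ)))) = not 3/5 = 2/5
not (((ψ implies φ) iff (not ψ implies ψ)) implies ((not φ and ψ) iff ((ψ iff ψ) and φ))) and not ((φ and φ) iff (not (ψ and φ) and (φ implies (ψ implies ψ)))) = 3/5 and 2/5 = 2/5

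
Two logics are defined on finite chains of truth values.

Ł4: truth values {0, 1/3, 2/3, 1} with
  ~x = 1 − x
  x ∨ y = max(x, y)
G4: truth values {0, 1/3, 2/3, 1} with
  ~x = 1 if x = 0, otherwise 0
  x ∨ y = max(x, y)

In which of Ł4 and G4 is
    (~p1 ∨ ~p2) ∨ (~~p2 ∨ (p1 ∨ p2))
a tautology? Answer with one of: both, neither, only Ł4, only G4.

In Ł4: at p1 = 1/3, p2 = 1/3 the value is 2/3 — not a tautology.
In G4: every assignment gives 1 — tautology.

only G4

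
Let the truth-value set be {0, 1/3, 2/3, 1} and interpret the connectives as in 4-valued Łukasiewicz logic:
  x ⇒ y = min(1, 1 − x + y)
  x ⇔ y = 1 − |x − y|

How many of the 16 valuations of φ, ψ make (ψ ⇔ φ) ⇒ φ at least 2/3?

φ = 0, ψ = 0 ↦ 0  <
φ = 0, ψ = 1/3 ↦ 1/3  <
φ = 0, ψ = 2/3 ↦ 2/3  ≥
φ = 0, ψ = 1 ↦ 1  ≥
φ = 1/3, ψ = 0 ↦ 2/3  ≥
φ = 1/3, ψ = 1/3 ↦ 1/3  <
φ = 1/3, ψ = 2/3 ↦ 2/3  ≥
φ = 1/3, ψ = 1 ↦ 1  ≥
φ = 2/3, ψ = 0 ↦ 1  ≥
φ = 2/3, ψ = 1/3 ↦ 1  ≥
φ = 2/3, ψ = 2/3 ↦ 2/3  ≥
φ = 2/3, ψ = 1 ↦ 1  ≥
φ = 1, ψ = 0 ↦ 1  ≥
φ = 1, ψ = 1/3 ↦ 1  ≥
φ = 1, ψ = 2/3 ↦ 1  ≥
φ = 1, ψ = 1 ↦ 1  ≥
So 13 of the 16 assignments meet the threshold.

13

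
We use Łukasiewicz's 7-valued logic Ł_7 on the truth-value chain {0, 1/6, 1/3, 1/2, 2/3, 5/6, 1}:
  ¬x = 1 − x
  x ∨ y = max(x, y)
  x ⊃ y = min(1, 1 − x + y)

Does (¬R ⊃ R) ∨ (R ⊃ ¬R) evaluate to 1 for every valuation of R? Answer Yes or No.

Yes

R = 0 ↦ 1
R = 1/6 ↦ 1
R = 1/3 ↦ 1
R = 1/2 ↦ 1
R = 2/3 ↦ 1
R = 5/6 ↦ 1
R = 1 ↦ 1
Every assignment gives a value ≥ 1.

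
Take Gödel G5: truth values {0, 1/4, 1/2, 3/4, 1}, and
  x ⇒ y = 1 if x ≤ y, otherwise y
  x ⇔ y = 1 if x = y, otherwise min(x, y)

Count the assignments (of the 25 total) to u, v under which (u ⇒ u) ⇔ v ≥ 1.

value 1: 5 assignments (counts)
value 3/4: 5 assignments
value 1/2: 5 assignments
value 1/4: 5 assignments
value 0: 5 assignments
So 5 of the 25 assignments meet the threshold.

5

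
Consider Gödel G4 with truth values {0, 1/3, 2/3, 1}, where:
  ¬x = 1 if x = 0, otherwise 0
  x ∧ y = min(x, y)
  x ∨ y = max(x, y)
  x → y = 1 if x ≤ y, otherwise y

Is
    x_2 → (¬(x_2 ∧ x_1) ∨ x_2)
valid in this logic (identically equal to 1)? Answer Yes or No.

x_1 = 0, x_2 = 0 ↦ 1
x_1 = 0, x_2 = 1/3 ↦ 1
x_1 = 0, x_2 = 2/3 ↦ 1
x_1 = 0, x_2 = 1 ↦ 1
x_1 = 1/3, x_2 = 0 ↦ 1
x_1 = 1/3, x_2 = 1/3 ↦ 1
x_1 = 1/3, x_2 = 2/3 ↦ 1
x_1 = 1/3, x_2 = 1 ↦ 1
x_1 = 2/3, x_2 = 0 ↦ 1
x_1 = 2/3, x_2 = 1/3 ↦ 1
x_1 = 2/3, x_2 = 2/3 ↦ 1
x_1 = 2/3, x_2 = 1 ↦ 1
x_1 = 1, x_2 = 0 ↦ 1
x_1 = 1, x_2 = 1/3 ↦ 1
x_1 = 1, x_2 = 2/3 ↦ 1
x_1 = 1, x_2 = 1 ↦ 1
Every assignment gives a value ≥ 1.

Yes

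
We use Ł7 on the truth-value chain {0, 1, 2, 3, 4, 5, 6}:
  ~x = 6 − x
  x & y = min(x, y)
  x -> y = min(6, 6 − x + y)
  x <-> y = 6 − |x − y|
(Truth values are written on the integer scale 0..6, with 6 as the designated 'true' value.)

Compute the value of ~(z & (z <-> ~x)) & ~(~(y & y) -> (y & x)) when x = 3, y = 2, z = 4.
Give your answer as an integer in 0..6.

2

~x = ~3 = 3
z <-> ~x = 4 <-> 3 = 5
z & (z <-> ~x) = 4 & 5 = 4
~(z & (z <-> ~x)) = ~4 = 2
y & y = 2 & 2 = 2
~(y & y) = ~2 = 4
y & x = 2 & 3 = 2
~(y & y) -> (y & x) = 4 -> 2 = 4
~(~(y & y) -> (y & x)) = ~4 = 2
~(z & (z <-> ~x)) & ~(~(y & y) -> (y & x)) = 2 & 2 = 2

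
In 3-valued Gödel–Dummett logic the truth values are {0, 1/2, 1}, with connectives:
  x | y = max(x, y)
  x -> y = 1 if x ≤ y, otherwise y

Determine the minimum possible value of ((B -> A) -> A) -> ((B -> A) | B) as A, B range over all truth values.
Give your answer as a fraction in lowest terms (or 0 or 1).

1/2

Take A = 0, B = 1/2:
B -> A = 1/2 -> 0 = 0
(B -> A) -> A = 0 -> 0 = 1
B -> A = 1/2 -> 0 = 0
(B -> A) | B = 0 | 1/2 = 1/2
((B -> A) -> A) -> ((B -> A) | B) = 1 -> 1/2 = 1/2
No assignment yields a value below 1/2, so this is the minimum.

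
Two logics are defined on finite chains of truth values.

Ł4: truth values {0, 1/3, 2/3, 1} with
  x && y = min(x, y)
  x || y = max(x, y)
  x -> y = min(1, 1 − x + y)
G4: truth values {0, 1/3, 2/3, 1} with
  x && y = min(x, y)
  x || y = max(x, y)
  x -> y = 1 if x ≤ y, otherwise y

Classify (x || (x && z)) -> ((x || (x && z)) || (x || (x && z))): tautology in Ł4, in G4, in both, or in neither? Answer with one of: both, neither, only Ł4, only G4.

both

In Ł4: every assignment gives 1 — tautology.
In G4: every assignment gives 1 — tautology.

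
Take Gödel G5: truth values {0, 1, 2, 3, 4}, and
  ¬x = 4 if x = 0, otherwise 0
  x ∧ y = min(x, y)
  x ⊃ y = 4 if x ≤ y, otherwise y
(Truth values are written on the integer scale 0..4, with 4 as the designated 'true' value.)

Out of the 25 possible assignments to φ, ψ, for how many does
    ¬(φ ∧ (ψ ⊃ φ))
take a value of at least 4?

5

value 4: 5 assignments (counts)
value 0: 20 assignments
So 5 of the 25 assignments meet the threshold.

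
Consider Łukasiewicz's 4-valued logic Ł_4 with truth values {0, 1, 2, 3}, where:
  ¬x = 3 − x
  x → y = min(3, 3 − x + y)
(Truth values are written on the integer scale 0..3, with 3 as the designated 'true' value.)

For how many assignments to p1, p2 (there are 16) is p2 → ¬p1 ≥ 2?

p1 = 0, p2 = 0 ↦ 3  ≥
p1 = 0, p2 = 1 ↦ 3  ≥
p1 = 0, p2 = 2 ↦ 3  ≥
p1 = 0, p2 = 3 ↦ 3  ≥
p1 = 1, p2 = 0 ↦ 3  ≥
p1 = 1, p2 = 1 ↦ 3  ≥
p1 = 1, p2 = 2 ↦ 3  ≥
p1 = 1, p2 = 3 ↦ 2  ≥
p1 = 2, p2 = 0 ↦ 3  ≥
p1 = 2, p2 = 1 ↦ 3  ≥
p1 = 2, p2 = 2 ↦ 2  ≥
p1 = 2, p2 = 3 ↦ 1  <
p1 = 3, p2 = 0 ↦ 3  ≥
p1 = 3, p2 = 1 ↦ 2  ≥
p1 = 3, p2 = 2 ↦ 1  <
p1 = 3, p2 = 3 ↦ 0  <
So 13 of the 16 assignments meet the threshold.

13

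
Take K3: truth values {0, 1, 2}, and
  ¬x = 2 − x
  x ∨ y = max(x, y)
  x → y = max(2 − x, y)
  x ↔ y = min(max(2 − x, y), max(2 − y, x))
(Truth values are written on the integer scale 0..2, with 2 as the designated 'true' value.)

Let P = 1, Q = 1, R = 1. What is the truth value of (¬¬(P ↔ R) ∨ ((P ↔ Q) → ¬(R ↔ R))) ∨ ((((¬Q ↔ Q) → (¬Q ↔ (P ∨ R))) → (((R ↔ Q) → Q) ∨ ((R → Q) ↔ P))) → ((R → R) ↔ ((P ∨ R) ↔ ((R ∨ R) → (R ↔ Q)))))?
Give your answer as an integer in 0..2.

1

P ↔ R = 1 ↔ 1 = 1
¬(P ↔ R) = ¬1 = 1
¬¬(P ↔ R) = ¬1 = 1
P ↔ Q = 1 ↔ 1 = 1
R ↔ R = 1 ↔ 1 = 1
¬(R ↔ R) = ¬1 = 1
(P ↔ Q) → ¬(R ↔ R) = 1 → 1 = 1
¬¬(P ↔ R) ∨ ((P ↔ Q) → ¬(R ↔ R)) = 1 ∨ 1 = 1
¬Q = ¬1 = 1
¬Q ↔ Q = 1 ↔ 1 = 1
¬Q = ¬1 = 1
P ∨ R = 1 ∨ 1 = 1
¬Q ↔ (P ∨ R) = 1 ↔ 1 = 1
(¬Q ↔ Q) → (¬Q ↔ (P ∨ R)) = 1 → 1 = 1
R ↔ Q = 1 ↔ 1 = 1
(R ↔ Q) → Q = 1 → 1 = 1
R → Q = 1 → 1 = 1
(R → Q) ↔ P = 1 ↔ 1 = 1
((R ↔ Q) → Q) ∨ ((R → Q) ↔ P) = 1 ∨ 1 = 1
((¬Q ↔ Q) → (¬Q ↔ (P ∨ R))) → (((R ↔ Q) → Q) ∨ ((R → Q) ↔ P)) = 1 → 1 = 1
R → R = 1 → 1 = 1
P ∨ R = 1 ∨ 1 = 1
R ∨ R = 1 ∨ 1 = 1
R ↔ Q = 1 ↔ 1 = 1
(R ∨ R) → (R ↔ Q) = 1 → 1 = 1
(P ∨ R) ↔ ((R ∨ R) → (R ↔ Q)) = 1 ↔ 1 = 1
(R → R) ↔ ((P ∨ R) ↔ ((R ∨ R) → (R ↔ Q))) = 1 ↔ 1 = 1
(((¬Q ↔ Q) → (¬Q ↔ (P ∨ R))) → (((R ↔ Q) → Q) ∨ ((R → Q) ↔ P))) → ((R → R) ↔ ((P ∨ R) ↔ ((R ∨ R) → (R ↔ Q)))) = 1 → 1 = 1
(¬¬(P ↔ R) ∨ ((P ↔ Q) → ¬(R ↔ R))) ∨ ((((¬Q ↔ Q) → (¬Q ↔ (P ∨ R))) → (((R ↔ Q) → Q) ∨ ((R → Q) ↔ P))) → ((R → R) ↔ ((P ∨ R) ↔ ((R ∨ R) → (R ↔ Q))))) = 1 ∨ 1 = 1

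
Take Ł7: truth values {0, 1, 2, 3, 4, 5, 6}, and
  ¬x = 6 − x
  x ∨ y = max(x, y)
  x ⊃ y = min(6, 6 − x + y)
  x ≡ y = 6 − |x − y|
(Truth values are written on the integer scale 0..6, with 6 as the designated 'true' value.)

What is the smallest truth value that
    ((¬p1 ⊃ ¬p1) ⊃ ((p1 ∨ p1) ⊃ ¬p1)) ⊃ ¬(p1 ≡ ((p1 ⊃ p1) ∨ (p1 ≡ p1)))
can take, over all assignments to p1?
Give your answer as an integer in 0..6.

Take p1 = 3:
¬p1 = ¬3 = 3
¬p1 = ¬3 = 3
¬p1 ⊃ ¬p1 = 3 ⊃ 3 = 6
p1 ∨ p1 = 3 ∨ 3 = 3
¬p1 = ¬3 = 3
(p1 ∨ p1) ⊃ ¬p1 = 3 ⊃ 3 = 6
(¬p1 ⊃ ¬p1) ⊃ ((p1 ∨ p1) ⊃ ¬p1) = 6 ⊃ 6 = 6
p1 ⊃ p1 = 3 ⊃ 3 = 6
p1 ≡ p1 = 3 ≡ 3 = 6
(p1 ⊃ p1) ∨ (p1 ≡ p1) = 6 ∨ 6 = 6
p1 ≡ ((p1 ⊃ p1) ∨ (p1 ≡ p1)) = 3 ≡ 6 = 3
¬(p1 ≡ ((p1 ⊃ p1) ∨ (p1 ≡ p1))) = ¬3 = 3
((¬p1 ⊃ ¬p1) ⊃ ((p1 ∨ p1) ⊃ ¬p1)) ⊃ ¬(p1 ≡ ((p1 ⊃ p1) ∨ (p1 ≡ p1))) = 6 ⊃ 3 = 3
No assignment yields a value below 3, so this is the minimum.

3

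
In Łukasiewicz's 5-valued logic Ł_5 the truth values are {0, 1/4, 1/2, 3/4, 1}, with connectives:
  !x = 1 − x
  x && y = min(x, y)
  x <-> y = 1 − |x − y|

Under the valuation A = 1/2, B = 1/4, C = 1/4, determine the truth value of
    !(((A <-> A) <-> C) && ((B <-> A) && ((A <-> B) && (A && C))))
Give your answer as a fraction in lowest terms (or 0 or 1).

A <-> A = 1/2 <-> 1/2 = 1
(A <-> A) <-> C = 1 <-> 1/4 = 1/4
B <-> A = 1/4 <-> 1/2 = 3/4
A <-> B = 1/2 <-> 1/4 = 3/4
A && C = 1/2 && 1/4 = 1/4
(A <-> B) && (A && C) = 3/4 && 1/4 = 1/4
(B <-> A) && ((A <-> B) && (A && C)) = 3/4 && 1/4 = 1/4
((A <-> A) <-> C) && ((B <-> A) && ((A <-> B) && (A && C))) = 1/4 && 1/4 = 1/4
!(((A <-> A) <-> C) && ((B <-> A) && ((A <-> B) && (A && C)))) = !1/4 = 3/4

3/4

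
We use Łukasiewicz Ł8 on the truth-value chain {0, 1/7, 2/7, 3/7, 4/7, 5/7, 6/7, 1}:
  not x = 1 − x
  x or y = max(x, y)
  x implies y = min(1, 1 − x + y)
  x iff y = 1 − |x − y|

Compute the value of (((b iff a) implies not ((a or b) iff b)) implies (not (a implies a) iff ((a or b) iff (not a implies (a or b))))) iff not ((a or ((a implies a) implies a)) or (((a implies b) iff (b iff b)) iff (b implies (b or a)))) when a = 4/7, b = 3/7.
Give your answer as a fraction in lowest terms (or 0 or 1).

b iff a = 3/7 iff 4/7 = 6/7
a or b = 4/7 or 3/7 = 4/7
(a or b) iff b = 4/7 iff 3/7 = 6/7
not ((a or b) iff b) = not 6/7 = 1/7
(b iff a) implies not ((a or b) iff b) = 6/7 implies 1/7 = 2/7
a implies a = 4/7 implies 4/7 = 1
not (a implies a) = not 1 = 0
a or b = 4/7 or 3/7 = 4/7
not a = not 4/7 = 3/7
a or b = 4/7 or 3/7 = 4/7
not a implies (a or b) = 3/7 implies 4/7 = 1
(a or b) iff (not a implies (a or b)) = 4/7 iff 1 = 4/7
not (a implies a) iff ((a or b) iff (not a implies (a or b))) = 0 iff 4/7 = 3/7
((b iff a) implies not ((a or b) iff b)) implies (not (a implies a) iff ((a or b) iff (not a implies (a or b)))) = 2/7 implies 3/7 = 1
a implies a = 4/7 implies 4/7 = 1
(a implies a) implies a = 1 implies 4/7 = 4/7
a or ((a implies a) implies a) = 4/7 or 4/7 = 4/7
a implies b = 4/7 implies 3/7 = 6/7
b iff b = 3/7 iff 3/7 = 1
(a implies b) iff (b iff b) = 6/7 iff 1 = 6/7
b or a = 3/7 or 4/7 = 4/7
b implies (b or a) = 3/7 implies 4/7 = 1
((a implies b) iff (b iff b)) iff (b implies (b or a)) = 6/7 iff 1 = 6/7
(a or ((a implies a) implies a)) or (((a implies b) iff (b iff b)) iff (b implies (b or a))) = 4/7 or 6/7 = 6/7
not ((a or ((a implies a) implies a)) or (((a implies b) iff (b iff b)) iff (b implies (b or a)))) = not 6/7 = 1/7
(((b iff a) implies not ((a or b) iff b)) implies (not (a implies a) iff ((a or b) iff (not a implies (a or b))))) iff not ((a or ((a implies a) implies a)) or (((a implies b) iff (b iff b)) iff (b implies (b or a)))) = 1 iff 1/7 = 1/7

1/7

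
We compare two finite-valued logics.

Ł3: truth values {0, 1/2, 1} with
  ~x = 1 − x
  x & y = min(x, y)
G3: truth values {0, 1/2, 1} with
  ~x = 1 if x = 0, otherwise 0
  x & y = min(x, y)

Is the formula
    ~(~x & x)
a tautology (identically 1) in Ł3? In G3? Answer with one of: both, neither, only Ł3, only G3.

In Ł3: at x = 1/2 the value is 1/2 — not a tautology.
In G3: every assignment gives 1 — tautology.

only G3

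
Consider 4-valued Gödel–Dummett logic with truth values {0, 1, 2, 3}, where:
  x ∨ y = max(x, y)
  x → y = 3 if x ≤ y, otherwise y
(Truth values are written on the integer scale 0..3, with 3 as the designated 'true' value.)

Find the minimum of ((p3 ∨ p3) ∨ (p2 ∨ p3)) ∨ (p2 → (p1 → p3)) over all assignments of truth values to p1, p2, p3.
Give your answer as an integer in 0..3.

Take p1 = 1, p2 = 1, p3 = 0:
p3 ∨ p3 = 0 ∨ 0 = 0
p2 ∨ p3 = 1 ∨ 0 = 1
(p3 ∨ p3) ∨ (p2 ∨ p3) = 0 ∨ 1 = 1
p1 → p3 = 1 → 0 = 0
p2 → (p1 → p3) = 1 → 0 = 0
((p3 ∨ p3) ∨ (p2 ∨ p3)) ∨ (p2 → (p1 → p3)) = 1 ∨ 0 = 1
No assignment yields a value below 1, so this is the minimum.

1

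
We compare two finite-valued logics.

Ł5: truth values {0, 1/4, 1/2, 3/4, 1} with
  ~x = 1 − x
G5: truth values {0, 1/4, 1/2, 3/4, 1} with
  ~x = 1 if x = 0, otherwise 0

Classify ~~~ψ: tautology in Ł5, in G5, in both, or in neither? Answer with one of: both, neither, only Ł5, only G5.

In Ł5: at ψ = 1/4 the value is 3/4 — not a tautology.
In G5: at ψ = 1/4 the value is 0 — not a tautology.

neither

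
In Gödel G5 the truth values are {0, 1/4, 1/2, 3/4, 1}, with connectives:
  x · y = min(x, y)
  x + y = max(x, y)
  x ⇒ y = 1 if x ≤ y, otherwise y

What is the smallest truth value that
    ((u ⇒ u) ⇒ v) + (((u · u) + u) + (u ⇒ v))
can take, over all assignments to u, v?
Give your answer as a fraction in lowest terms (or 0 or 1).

1/4

Take u = 1/4, v = 0:
u ⇒ u = 1/4 ⇒ 1/4 = 1
(u ⇒ u) ⇒ v = 1 ⇒ 0 = 0
u · u = 1/4 · 1/4 = 1/4
(u · u) + u = 1/4 + 1/4 = 1/4
u ⇒ v = 1/4 ⇒ 0 = 0
((u · u) + u) + (u ⇒ v) = 1/4 + 0 = 1/4
((u ⇒ u) ⇒ v) + (((u · u) + u) + (u ⇒ v)) = 0 + 1/4 = 1/4
No assignment yields a value below 1/4, so this is the minimum.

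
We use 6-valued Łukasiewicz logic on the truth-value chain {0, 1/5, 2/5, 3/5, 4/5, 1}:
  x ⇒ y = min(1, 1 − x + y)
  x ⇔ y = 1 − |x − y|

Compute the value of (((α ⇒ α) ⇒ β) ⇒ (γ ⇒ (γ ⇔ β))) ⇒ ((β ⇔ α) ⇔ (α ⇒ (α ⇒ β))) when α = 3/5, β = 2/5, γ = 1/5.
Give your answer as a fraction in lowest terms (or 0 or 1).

α ⇒ α = 3/5 ⇒ 3/5 = 1
(α ⇒ α) ⇒ β = 1 ⇒ 2/5 = 2/5
γ ⇔ β = 1/5 ⇔ 2/5 = 4/5
γ ⇒ (γ ⇔ β) = 1/5 ⇒ 4/5 = 1
((α ⇒ α) ⇒ β) ⇒ (γ ⇒ (γ ⇔ β)) = 2/5 ⇒ 1 = 1
β ⇔ α = 2/5 ⇔ 3/5 = 4/5
α ⇒ β = 3/5 ⇒ 2/5 = 4/5
α ⇒ (α ⇒ β) = 3/5 ⇒ 4/5 = 1
(β ⇔ α) ⇔ (α ⇒ (α ⇒ β)) = 4/5 ⇔ 1 = 4/5
(((α ⇒ α) ⇒ β) ⇒ (γ ⇒ (γ ⇔ β))) ⇒ ((β ⇔ α) ⇔ (α ⇒ (α ⇒ β))) = 1 ⇒ 4/5 = 4/5

4/5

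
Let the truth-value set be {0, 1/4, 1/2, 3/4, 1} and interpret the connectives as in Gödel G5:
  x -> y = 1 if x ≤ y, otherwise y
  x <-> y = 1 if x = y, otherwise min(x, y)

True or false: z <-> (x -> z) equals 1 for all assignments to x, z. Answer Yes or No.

No

Counterexample: take x = 0, z = 0.
x -> z = 0 -> 0 = 1
z <-> (x -> z) = 0 <-> 1 = 0
This gives 0 ≠ 1.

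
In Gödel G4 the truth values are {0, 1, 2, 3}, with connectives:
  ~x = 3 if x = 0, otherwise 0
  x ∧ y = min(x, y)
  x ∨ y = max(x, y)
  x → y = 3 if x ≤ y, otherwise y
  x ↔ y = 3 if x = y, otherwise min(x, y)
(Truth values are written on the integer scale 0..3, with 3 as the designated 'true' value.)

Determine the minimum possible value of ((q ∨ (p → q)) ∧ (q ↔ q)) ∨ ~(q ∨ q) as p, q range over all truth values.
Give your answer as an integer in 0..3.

Take p = 2, q = 1:
p → q = 2 → 1 = 1
q ∨ (p → q) = 1 ∨ 1 = 1
q ↔ q = 1 ↔ 1 = 3
(q ∨ (p → q)) ∧ (q ↔ q) = 1 ∧ 3 = 1
q ∨ q = 1 ∨ 1 = 1
~(q ∨ q) = ~1 = 0
((q ∨ (p → q)) ∧ (q ↔ q)) ∨ ~(q ∨ q) = 1 ∨ 0 = 1
No assignment yields a value below 1, so this is the minimum.

1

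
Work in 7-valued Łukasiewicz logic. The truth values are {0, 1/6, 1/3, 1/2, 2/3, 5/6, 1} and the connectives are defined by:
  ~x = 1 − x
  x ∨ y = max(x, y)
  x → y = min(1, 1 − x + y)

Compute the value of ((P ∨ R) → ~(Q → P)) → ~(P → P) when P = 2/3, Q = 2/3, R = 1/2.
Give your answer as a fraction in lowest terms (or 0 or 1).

2/3

P ∨ R = 2/3 ∨ 1/2 = 2/3
Q → P = 2/3 → 2/3 = 1
~(Q → P) = ~1 = 0
(P ∨ R) → ~(Q → P) = 2/3 → 0 = 1/3
P → P = 2/3 → 2/3 = 1
~(P → P) = ~1 = 0
((P ∨ R) → ~(Q → P)) → ~(P → P) = 1/3 → 0 = 2/3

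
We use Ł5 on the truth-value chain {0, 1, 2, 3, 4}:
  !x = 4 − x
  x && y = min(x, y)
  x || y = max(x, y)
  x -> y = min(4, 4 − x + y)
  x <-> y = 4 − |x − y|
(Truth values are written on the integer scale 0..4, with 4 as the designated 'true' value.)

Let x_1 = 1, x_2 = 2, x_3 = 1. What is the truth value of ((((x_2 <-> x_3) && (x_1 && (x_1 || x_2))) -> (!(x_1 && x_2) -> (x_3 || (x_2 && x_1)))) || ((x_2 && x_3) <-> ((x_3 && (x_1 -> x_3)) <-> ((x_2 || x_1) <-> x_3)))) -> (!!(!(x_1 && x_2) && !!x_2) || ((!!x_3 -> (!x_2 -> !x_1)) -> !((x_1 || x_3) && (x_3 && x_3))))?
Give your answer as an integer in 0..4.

x_2 <-> x_3 = 2 <-> 1 = 3
x_1 || x_2 = 1 || 2 = 2
x_1 && (x_1 || x_2) = 1 && 2 = 1
(x_2 <-> x_3) && (x_1 && (x_1 || x_2)) = 3 && 1 = 1
x_1 && x_2 = 1 && 2 = 1
!(x_1 && x_2) = !1 = 3
x_2 && x_1 = 2 && 1 = 1
x_3 || (x_2 && x_1) = 1 || 1 = 1
!(x_1 && x_2) -> (x_3 || (x_2 && x_1)) = 3 -> 1 = 2
((x_2 <-> x_3) && (x_1 && (x_1 || x_2))) -> (!(x_1 && x_2) -> (x_3 || (x_2 && x_1))) = 1 -> 2 = 4
x_2 && x_3 = 2 && 1 = 1
x_1 -> x_3 = 1 -> 1 = 4
x_3 && (x_1 -> x_3) = 1 && 4 = 1
x_2 || x_1 = 2 || 1 = 2
(x_2 || x_1) <-> x_3 = 2 <-> 1 = 3
(x_3 && (x_1 -> x_3)) <-> ((x_2 || x_1) <-> x_3) = 1 <-> 3 = 2
(x_2 && x_3) <-> ((x_3 && (x_1 -> x_3)) <-> ((x_2 || x_1) <-> x_3)) = 1 <-> 2 = 3
(((x_2 <-> x_3) && (x_1 && (x_1 || x_2))) -> (!(x_1 && x_2) -> (x_3 || (x_2 && x_1)))) || ((x_2 && x_3) <-> ((x_3 && (x_1 -> x_3)) <-> ((x_2 || x_1) <-> x_3))) = 4 || 3 = 4
x_1 && x_2 = 1 && 2 = 1
!(x_1 && x_2) = !1 = 3
!x_2 = !2 = 2
!!x_2 = !2 = 2
!(x_1 && x_2) && !!x_2 = 3 && 2 = 2
!(!(x_1 && x_2) && !!x_2) = !2 = 2
!!(!(x_1 && x_2) && !!x_2) = !2 = 2
!x_3 = !1 = 3
!!x_3 = !3 = 1
!x_2 = !2 = 2
!x_1 = !1 = 3
!x_2 -> !x_1 = 2 -> 3 = 4
!!x_3 -> (!x_2 -> !x_1) = 1 -> 4 = 4
x_1 || x_3 = 1 || 1 = 1
x_3 && x_3 = 1 && 1 = 1
(x_1 || x_3) && (x_3 && x_3) = 1 && 1 = 1
!((x_1 || x_3) && (x_3 && x_3)) = !1 = 3
(!!x_3 -> (!x_2 -> !x_1)) -> !((x_1 || x_3) && (x_3 && x_3)) = 4 -> 3 = 3
!!(!(x_1 && x_2) && !!x_2) || ((!!x_3 -> (!x_2 -> !x_1)) -> !((x_1 || x_3) && (x_3 && x_3))) = 2 || 3 = 3
((((x_2 <-> x_3) && (x_1 && (x_1 || x_2))) -> (!(x_1 && x_2) -> (x_3 || (x_2 && x_1)))) || ((x_2 && x_3) <-> ((x_3 && (x_1 -> x_3)) <-> ((x_2 || x_1) <-> x_3)))) -> (!!(!(x_1 && x_2) && !!x_2) || ((!!x_3 -> (!x_2 -> !x_1)) -> !((x_1 || x_3) && (x_3 && x_3)))) = 4 -> 3 = 3

3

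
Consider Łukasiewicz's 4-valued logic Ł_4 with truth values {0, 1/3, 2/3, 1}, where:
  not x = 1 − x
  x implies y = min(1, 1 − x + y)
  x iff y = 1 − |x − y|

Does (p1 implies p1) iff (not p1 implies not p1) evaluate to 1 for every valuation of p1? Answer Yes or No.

p1 = 0 ↦ 1
p1 = 1/3 ↦ 1
p1 = 2/3 ↦ 1
p1 = 1 ↦ 1
Every assignment gives a value ≥ 1.

Yes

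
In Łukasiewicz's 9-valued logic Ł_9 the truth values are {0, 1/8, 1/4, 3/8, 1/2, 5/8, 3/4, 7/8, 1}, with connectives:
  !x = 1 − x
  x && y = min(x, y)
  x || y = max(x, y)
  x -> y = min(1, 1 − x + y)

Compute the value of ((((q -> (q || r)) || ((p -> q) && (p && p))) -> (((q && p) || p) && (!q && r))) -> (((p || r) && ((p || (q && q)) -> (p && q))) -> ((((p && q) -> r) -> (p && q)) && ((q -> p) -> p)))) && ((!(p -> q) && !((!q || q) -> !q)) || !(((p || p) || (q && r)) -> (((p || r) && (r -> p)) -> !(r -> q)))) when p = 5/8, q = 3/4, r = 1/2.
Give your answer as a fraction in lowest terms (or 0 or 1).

q || r = 3/4 || 1/2 = 3/4
q -> (q || r) = 3/4 -> 3/4 = 1
p -> q = 5/8 -> 3/4 = 1
p && p = 5/8 && 5/8 = 5/8
(p -> q) && (p && p) = 1 && 5/8 = 5/8
(q -> (q || r)) || ((p -> q) && (p && p)) = 1 || 5/8 = 1
q && p = 3/4 && 5/8 = 5/8
(q && p) || p = 5/8 || 5/8 = 5/8
!q = !3/4 = 1/4
!q && r = 1/4 && 1/2 = 1/4
((q && p) || p) && (!q && r) = 5/8 && 1/4 = 1/4
((q -> (q || r)) || ((p -> q) && (p && p))) -> (((q && p) || p) && (!q && r)) = 1 -> 1/4 = 1/4
p || r = 5/8 || 1/2 = 5/8
q && q = 3/4 && 3/4 = 3/4
p || (q && q) = 5/8 || 3/4 = 3/4
p && q = 5/8 && 3/4 = 5/8
(p || (q && q)) -> (p && q) = 3/4 -> 5/8 = 7/8
(p || r) && ((p || (q && q)) -> (p && q)) = 5/8 && 7/8 = 5/8
p && q = 5/8 && 3/4 = 5/8
(p && q) -> r = 5/8 -> 1/2 = 7/8
p && q = 5/8 && 3/4 = 5/8
((p && q) -> r) -> (p && q) = 7/8 -> 5/8 = 3/4
q -> p = 3/4 -> 5/8 = 7/8
(q -> p) -> p = 7/8 -> 5/8 = 3/4
(((p && q) -> r) -> (p && q)) && ((q -> p) -> p) = 3/4 && 3/4 = 3/4
((p || r) && ((p || (q && q)) -> (p && q))) -> ((((p && q) -> r) -> (p && q)) && ((q -> p) -> p)) = 5/8 -> 3/4 = 1
(((q -> (q || r)) || ((p -> q) && (p && p))) -> (((q && p) || p) && (!q && r))) -> (((p || r) && ((p || (q && q)) -> (p && q))) -> ((((p && q) -> r) -> (p && q)) && ((q -> p) -> p))) = 1/4 -> 1 = 1
p -> q = 5/8 -> 3/4 = 1
!(p -> q) = !1 = 0
!q = !3/4 = 1/4
!q || q = 1/4 || 3/4 = 3/4
!q = !3/4 = 1/4
(!q || q) -> !q = 3/4 -> 1/4 = 1/2
!((!q || q) -> !q) = !1/2 = 1/2
!(p -> q) && !((!q || q) -> !q) = 0 && 1/2 = 0
p || p = 5/8 || 5/8 = 5/8
q && r = 3/4 && 1/2 = 1/2
(p || p) || (q && r) = 5/8 || 1/2 = 5/8
p || r = 5/8 || 1/2 = 5/8
r -> p = 1/2 -> 5/8 = 1
(p || r) && (r -> p) = 5/8 && 1 = 5/8
r -> q = 1/2 -> 3/4 = 1
!(r -> q) = !1 = 0
((p || r) && (r -> p)) -> !(r -> q) = 5/8 -> 0 = 3/8
((p || p) || (q && r)) -> (((p || r) && (r -> p)) -> !(r -> q)) = 5/8 -> 3/8 = 3/4
!(((p || p) || (q && r)) -> (((p || r) && (r -> p)) -> !(r -> q))) = !3/4 = 1/4
(!(p -> q) && !((!q || q) -> !q)) || !(((p || p) || (q && r)) -> (((p || r) && (r -> p)) -> !(r -> q))) = 0 || 1/4 = 1/4
((((q -> (q || r)) || ((p -> q) && (p && p))) -> (((q && p) || p) && (!q && r))) -> (((p || r) && ((p || (q && q)) -> (p && q))) -> ((((p && q) -> r) -> (p && q)) && ((q -> p) -> p)))) && ((!(p -> q) && !((!q || q) -> !q)) || !(((p || p) || (q && r)) -> (((p || r) && (r -> p)) -> !(r -> q)))) = 1 && 1/4 = 1/4

1/4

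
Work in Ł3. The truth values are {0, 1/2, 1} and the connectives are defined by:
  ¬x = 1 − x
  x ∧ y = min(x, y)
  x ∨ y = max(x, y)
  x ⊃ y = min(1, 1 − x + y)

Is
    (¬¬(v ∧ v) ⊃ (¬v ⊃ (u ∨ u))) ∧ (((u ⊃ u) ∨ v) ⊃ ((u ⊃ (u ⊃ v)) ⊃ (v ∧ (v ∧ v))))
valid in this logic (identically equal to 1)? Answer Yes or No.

Counterexample: take u = 0, v = 0.
v ∧ v = 0 ∧ 0 = 0
¬(v ∧ v) = ¬0 = 1
¬¬(v ∧ v) = ¬1 = 0
¬v = ¬0 = 1
u ∨ u = 0 ∨ 0 = 0
¬v ⊃ (u ∨ u) = 1 ⊃ 0 = 0
¬¬(v ∧ v) ⊃ (¬v ⊃ (u ∨ u)) = 0 ⊃ 0 = 1
u ⊃ u = 0 ⊃ 0 = 1
(u ⊃ u) ∨ v = 1 ∨ 0 = 1
u ⊃ v = 0 ⊃ 0 = 1
u ⊃ (u ⊃ v) = 0 ⊃ 1 = 1
v ∧ v = 0 ∧ 0 = 0
v ∧ (v ∧ v) = 0 ∧ 0 = 0
(u ⊃ (u ⊃ v)) ⊃ (v ∧ (v ∧ v)) = 1 ⊃ 0 = 0
((u ⊃ u) ∨ v) ⊃ ((u ⊃ (u ⊃ v)) ⊃ (v ∧ (v ∧ v))) = 1 ⊃ 0 = 0
(¬¬(v ∧ v) ⊃ (¬v ⊃ (u ∨ u))) ∧ (((u ⊃ u) ∨ v) ⊃ ((u ⊃ (u ⊃ v)) ⊃ (v ∧ (v ∧ v)))) = 1 ∧ 0 = 0
This gives 0 ≠ 1.

No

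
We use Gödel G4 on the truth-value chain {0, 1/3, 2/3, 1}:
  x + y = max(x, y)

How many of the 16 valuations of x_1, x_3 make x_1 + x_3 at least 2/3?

12

x_1 = 0, x_3 = 0 ↦ 0  <
x_1 = 0, x_3 = 1/3 ↦ 1/3  <
x_1 = 0, x_3 = 2/3 ↦ 2/3  ≥
x_1 = 0, x_3 = 1 ↦ 1  ≥
x_1 = 1/3, x_3 = 0 ↦ 1/3  <
x_1 = 1/3, x_3 = 1/3 ↦ 1/3  <
x_1 = 1/3, x_3 = 2/3 ↦ 2/3  ≥
x_1 = 1/3, x_3 = 1 ↦ 1  ≥
x_1 = 2/3, x_3 = 0 ↦ 2/3  ≥
x_1 = 2/3, x_3 = 1/3 ↦ 2/3  ≥
x_1 = 2/3, x_3 = 2/3 ↦ 2/3  ≥
x_1 = 2/3, x_3 = 1 ↦ 1  ≥
x_1 = 1, x_3 = 0 ↦ 1  ≥
x_1 = 1, x_3 = 1/3 ↦ 1  ≥
x_1 = 1, x_3 = 2/3 ↦ 1  ≥
x_1 = 1, x_3 = 1 ↦ 1  ≥
So 12 of the 16 assignments meet the threshold.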